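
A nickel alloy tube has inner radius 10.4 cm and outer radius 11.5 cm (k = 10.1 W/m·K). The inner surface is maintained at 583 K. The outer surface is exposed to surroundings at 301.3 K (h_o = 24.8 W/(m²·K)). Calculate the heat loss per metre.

Q' = 4910 W/m

Treat each layer as a resistance in series:
  R'_nickel alloy = ln(0.115/0.104)/(2πk) = 0.1005/(2π·10.1) = 0.001584 m·K/W
  R'_conv,out = 1/(2πr h) = 1/(2π·0.115·24.8) = 0.05580 m·K/W
ΣR = 0.001584 + 0.05580 = 0.05738 m·K/W
Q' = ΔT/ΣR = (583 K − 301.3 K)/0.05738 = 4910 W/m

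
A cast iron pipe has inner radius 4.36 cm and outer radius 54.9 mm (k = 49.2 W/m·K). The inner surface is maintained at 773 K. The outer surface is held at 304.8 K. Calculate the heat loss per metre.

Q' = 2πk·ΔT/ln(r₂/r₁) = 2π × 49.2 × 468.2 / ln(0.0549/0.0436) = 6.28×10^5 W/m

Q' = 6.28×10^5 W/m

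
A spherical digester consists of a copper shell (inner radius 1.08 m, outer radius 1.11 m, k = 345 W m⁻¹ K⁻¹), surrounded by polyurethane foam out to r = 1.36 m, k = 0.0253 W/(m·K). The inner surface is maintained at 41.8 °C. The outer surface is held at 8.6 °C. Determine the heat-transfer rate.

Series thermal resistances, inner to outer:
  R_copper = (1/1.08 − 1/1.11)/(4πk) = 0.02503/(4π·345) = 5.772×10^-6 K/W
  R_polyurethane foam = (1/1.11 − 1/1.36)/(4πk) = 0.1656/(4π·0.0253) = 0.5209 K/W
ΣR = 5.772×10^-6 + 0.5209 = 0.5209 K/W
Q = ΔT/ΣR = (41.8 °C − 8.6 °C)/0.5209 = 63.7 W

Q = 63.7 W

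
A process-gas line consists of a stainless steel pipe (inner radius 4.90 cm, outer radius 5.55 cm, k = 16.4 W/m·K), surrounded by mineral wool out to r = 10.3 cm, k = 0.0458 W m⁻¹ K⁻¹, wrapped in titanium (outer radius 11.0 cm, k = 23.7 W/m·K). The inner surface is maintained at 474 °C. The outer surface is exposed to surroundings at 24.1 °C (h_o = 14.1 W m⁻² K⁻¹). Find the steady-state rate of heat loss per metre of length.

Treat each layer as a resistance in series:
  R'_stainless steel = ln(0.0555/0.0490)/(2πk) = 0.1246/(2π·16.4) = 0.001209 m·K/W
  R'_mineral wool = ln(0.103/0.0555)/(2πk) = 0.6183/(2π·0.0458) = 2.149 m·K/W
  R'_titanium = ln(0.110/0.103)/(2πk) = 0.06575/(2π·23.7) = 4.415×10^-4 m·K/W
  R'_conv,out = 1/(2πr h) = 1/(2π·0.110·14.1) = 0.1026 m·K/W
ΣR = 0.001209 + 2.149 + 4.415×10^-4 + 0.1026 = 2.253 m·K/W
Q' = ΔT/ΣR = (474 °C − 24.1 °C)/2.253 = 200 W/m

Q' = 200 W/m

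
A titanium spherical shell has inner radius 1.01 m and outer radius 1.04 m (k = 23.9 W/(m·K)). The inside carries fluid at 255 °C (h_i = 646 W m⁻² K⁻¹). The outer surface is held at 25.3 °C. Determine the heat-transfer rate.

Series thermal resistances, inner to outer:
  R_conv,in = 1/(4πr²h) = 1/(4π·1.01²·646) = 1.208×10^-4 K/W
  R_titanium = (1/1.01 − 1/1.04)/(4πk) = 0.02856/(4π·23.9) = 9.510×10^-5 K/W
ΣR = 1.208×10^-4 + 9.510×10^-5 = 2.159×10^-4 K/W
Q = ΔT/ΣR = (255 °C − 25.3 °C)/2.159×10^-4 = 1.06×10^6 W

Q = 1060 kW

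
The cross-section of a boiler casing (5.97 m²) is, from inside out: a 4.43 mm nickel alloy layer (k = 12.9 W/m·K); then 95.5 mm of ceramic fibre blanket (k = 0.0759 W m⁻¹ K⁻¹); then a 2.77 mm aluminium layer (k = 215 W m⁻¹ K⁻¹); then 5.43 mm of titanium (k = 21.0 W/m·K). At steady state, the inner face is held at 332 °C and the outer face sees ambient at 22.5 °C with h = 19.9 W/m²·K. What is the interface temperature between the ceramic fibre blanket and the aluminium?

Series thermal resistances, inner to outer:
  R_nickel alloy = L/(kA) = 0.00443/(12.9·5.97) = 5.752×10^-5 K/W
  R_ceramic fibre blanket = L/(kA) = 0.0955/(0.0759·5.97) = 0.2108 K/W
  R_aluminium = L/(kA) = 0.00277/(215·5.97) = 2.158×10^-6 K/W
  R_titanium = L/(kA) = 0.00543/(21.0·5.97) = 4.331×10^-5 K/W
  R_conv,out = 1/(hA) = 1/(19.9·5.97) = 0.008417 K/W
ΣR = 5.752×10^-5 + 0.2108 + 2.158×10^-6 + 4.331×10^-5 + 0.008417 = 0.2193 K/W
Q = ΔT/ΣR = (332 °C − 22.5 °C)/0.2193 = 1411 W
From the inner boundary to the ceramic fibre blanket/aluminium interface, ΣR_partial = 0.2109 K/W.
T_interface = T_in − Q·ΣR_partial = 332 °C − (1411)(0.2109) = 34.4 °C

T = 34.4 °C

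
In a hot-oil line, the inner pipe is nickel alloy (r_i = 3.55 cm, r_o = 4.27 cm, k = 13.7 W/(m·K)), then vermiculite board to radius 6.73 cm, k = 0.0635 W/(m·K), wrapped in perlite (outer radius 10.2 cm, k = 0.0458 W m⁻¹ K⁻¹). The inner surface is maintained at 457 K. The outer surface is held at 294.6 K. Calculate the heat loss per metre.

Q' = 62.8 W/m

Series thermal resistances, inner to outer:
  R'_nickel alloy = ln(0.0427/0.0355)/(2πk) = 0.1847/(2π·13.7) = 0.002145 m·K/W
  R'_vermiculite board = ln(0.0673/0.0427)/(2πk) = 0.4550/(2π·0.0635) = 1.140 m·K/W
  R'_perlite = ln(0.102/0.0673)/(2πk) = 0.4158/(2π·0.0458) = 1.445 m·K/W
ΣR = 0.002145 + 1.140 + 1.445 = 2.587 m·K/W
Q' = ΔT/ΣR = (457 K − 294.6 K)/2.587 = 62.8 W/m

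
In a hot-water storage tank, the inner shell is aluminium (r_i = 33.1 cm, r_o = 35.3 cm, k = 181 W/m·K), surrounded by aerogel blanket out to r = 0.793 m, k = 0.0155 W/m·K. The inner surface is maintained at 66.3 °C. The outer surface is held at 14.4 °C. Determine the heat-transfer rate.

Q = 6.43 W

Series thermal resistances, inner to outer:
  R_aluminium = (1/0.331 − 1/0.353)/(4πk) = 0.1883/(4π·181) = 8.278×10^-5 K/W
  R_aerogel blanket = (1/0.353 − 1/0.793)/(4πk) = 1.572/(4π·0.0155) = 8.070 K/W
ΣR = 8.278×10^-5 + 8.070 = 8.070 K/W
Q = ΔT/ΣR = (66.3 °C − 14.4 °C)/8.070 = 6.43 W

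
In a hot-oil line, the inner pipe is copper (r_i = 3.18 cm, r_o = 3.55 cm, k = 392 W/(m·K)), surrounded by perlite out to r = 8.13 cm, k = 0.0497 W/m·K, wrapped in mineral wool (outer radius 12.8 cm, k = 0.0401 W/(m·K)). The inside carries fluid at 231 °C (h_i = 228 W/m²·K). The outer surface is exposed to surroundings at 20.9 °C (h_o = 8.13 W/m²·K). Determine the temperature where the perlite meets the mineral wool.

T = 110 °C

Treat each layer as a resistance in series:
  R'_conv,in = 1/(2πr h) = 1/(2π·0.0318·228) = 0.02195 m·K/W
  R'_copper = ln(0.0355/0.0318)/(2πk) = 0.1101/(2π·392) = 4.469×10^-5 m·K/W
  R'_perlite = ln(0.0813/0.0355)/(2πk) = 0.8286/(2π·0.0497) = 2.653 m·K/W
  R'_mineral wool = ln(0.128/0.0813)/(2πk) = 0.4539/(2π·0.0401) = 1.801 m·K/W
  R'_conv,out = 1/(2πr h) = 1/(2π·0.128·8.13) = 0.1529 m·K/W
ΣR = 0.02195 + 4.469×10^-5 + 2.653 + 1.801 + 0.1529 = 4.629 m·K/W
Q' = ΔT/ΣR = (231 °C − 20.9 °C)/4.629 = 45.39 W/m
From the inner boundary to the perlite/mineral wool interface, ΣR_partial = 2.675 m·K/W.
T_interface = T_in − Q'·ΣR_partial = 231 °C − (45.39)(2.675) = 110 °C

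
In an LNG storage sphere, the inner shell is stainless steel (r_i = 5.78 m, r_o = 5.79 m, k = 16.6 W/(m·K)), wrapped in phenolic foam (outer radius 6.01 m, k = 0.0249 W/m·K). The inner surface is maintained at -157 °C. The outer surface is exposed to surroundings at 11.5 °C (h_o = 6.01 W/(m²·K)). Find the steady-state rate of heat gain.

Resistance network (inner→outer):
  R_stainless steel = (1/5.78 − 1/5.79)/(4πk) = 2.988×10^-4/(4π·16.6) = 1.432×10^-6 K/W
  R_phenolic foam = (1/5.79 − 1/6.01)/(4πk) = 0.006322/(4π·0.0249) = 0.02021 K/W
  R_conv,out = 1/(4πr²h) = 1/(4π·6.01²·6.01) = 3.666×10^-4 K/W
ΣR = 1.432×10^-6 + 0.02021 + 3.666×10^-4 = 0.02058 K/W
Q = ΔT/ΣR = (-157 °C − 11.5 °C)/0.02058 = -8190 W
(Negative Q ⇒ heat flows inward; heat gain = 8190 W.)

Q = 8.19 kW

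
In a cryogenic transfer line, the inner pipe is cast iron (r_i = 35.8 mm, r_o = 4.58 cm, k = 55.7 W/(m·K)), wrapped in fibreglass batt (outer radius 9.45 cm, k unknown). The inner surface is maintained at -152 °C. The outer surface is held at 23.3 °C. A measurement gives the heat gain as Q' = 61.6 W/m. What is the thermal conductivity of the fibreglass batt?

ΣR = ΔT/Q' = |-152 − 23.3|/61.6 = 2.846 m·K/W
Known resistances:
  R'_cast iron = ln(0.0458/0.0358)/(2πk) = 0.2463/(2π·55.7) = 7.039×10^-4 m·K/W
R_fibreglass batt = ΣR − ΣR_known = 2.846 − 7.039×10^-4 = 2.845 m·K/W
ln(r₂/r₁)/(2πk) = 2.845 ⇒ k = 0.7243/(2π·2.845) = 0.0405 W/m·K

k = 0.0405 W/m·K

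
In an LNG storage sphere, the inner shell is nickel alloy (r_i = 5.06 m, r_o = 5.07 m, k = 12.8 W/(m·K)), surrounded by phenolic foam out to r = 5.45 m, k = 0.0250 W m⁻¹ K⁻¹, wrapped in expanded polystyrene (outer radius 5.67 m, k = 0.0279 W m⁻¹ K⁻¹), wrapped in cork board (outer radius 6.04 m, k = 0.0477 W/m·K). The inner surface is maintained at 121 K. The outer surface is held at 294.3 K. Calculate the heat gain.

Resistance network (inner→outer):
  R_nickel alloy = (1/5.06 − 1/5.07)/(4πk) = 3.898×10^-4/(4π·12.8) = 2.423×10^-6 K/W
  R_phenolic foam = (1/5.07 − 1/5.45)/(4πk) = 0.01375/(4π·0.0250) = 0.04378 K/W
  R_expanded polystyrene = (1/5.45 − 1/5.67)/(4πk) = 0.007119/(4π·0.0279) = 0.02031 K/W
  R_cork board = (1/5.67 − 1/6.04)/(4πk) = 0.01080/(4π·0.0477) = 0.01802 K/W
ΣR = 2.423×10^-6 + 0.04378 + 0.02031 + 0.01802 = 0.08211 K/W
Q = ΔT/ΣR = (121 K − 294.3 K)/0.08211 = -2110 W
(Negative Q ⇒ heat flows inward; heat gain = 2110 W.)

Q = 2.11 kW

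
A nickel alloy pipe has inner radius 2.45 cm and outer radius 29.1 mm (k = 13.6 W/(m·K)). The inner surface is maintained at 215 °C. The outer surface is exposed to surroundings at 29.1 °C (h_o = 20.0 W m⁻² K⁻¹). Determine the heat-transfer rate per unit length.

Series thermal resistances, inner to outer:
  R'_nickel alloy = ln(0.0291/0.0245)/(2πk) = 0.1721/(2π·13.6) = 0.002014 m·K/W
  R'_conv,out = 1/(2πr h) = 1/(2π·0.0291·20.0) = 0.2735 m·K/W
ΣR = 0.002014 + 0.2735 = 0.2755 m·K/W
Q' = ΔT/ΣR = (215 °C − 29.1 °C)/0.2755 = 675 W/m

Q' = 675 W/m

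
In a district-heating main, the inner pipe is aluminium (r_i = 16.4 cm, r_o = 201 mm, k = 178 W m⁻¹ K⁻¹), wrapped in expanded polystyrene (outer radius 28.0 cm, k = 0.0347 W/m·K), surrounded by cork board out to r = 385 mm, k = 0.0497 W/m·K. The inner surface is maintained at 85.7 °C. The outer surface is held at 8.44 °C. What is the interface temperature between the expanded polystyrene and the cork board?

Treat each layer as a resistance in series:
  R'_aluminium = ln(0.201/0.164)/(2πk) = 0.2034/(2π·178) = 1.819×10^-4 m·K/W
  R'_expanded polystyrene = ln(0.280/0.201)/(2πk) = 0.3315/(2π·0.0347) = 1.520 m·K/W
  R'_cork board = ln(0.385/0.280)/(2πk) = 0.3185/(2π·0.0497) = 1.020 m·K/W
ΣR = 1.819×10^-4 + 1.520 + 1.020 = 2.540 m·K/W
Q' = ΔT/ΣR = (85.7 °C − 8.44 °C)/2.540 = 30.42 W/m
From the inner boundary to the expanded polystyrene/cork board interface, ΣR_partial = 1.520 m·K/W.
T_interface = T_in − Q'·ΣR_partial = 85.7 °C − (30.42)(1.520) = 39.5 °C

T = 39.5 °C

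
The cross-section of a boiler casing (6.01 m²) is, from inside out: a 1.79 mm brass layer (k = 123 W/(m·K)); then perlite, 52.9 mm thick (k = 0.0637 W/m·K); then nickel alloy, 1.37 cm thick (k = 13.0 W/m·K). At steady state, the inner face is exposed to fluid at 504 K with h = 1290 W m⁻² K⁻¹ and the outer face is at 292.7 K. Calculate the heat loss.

Q = 1530 W

Series thermal resistances, inner to outer:
  R_conv,in = 1/(hA) = 1/(1290·6.01) = 1.290×10^-4 K/W
  R_brass = L/(kA) = 0.00179/(123·6.01) = 2.421×10^-6 K/W
  R_perlite = L/(kA) = 0.0529/(0.0637·6.01) = 0.1382 K/W
  R_nickel alloy = L/(kA) = 0.0137/(13.0·6.01) = 1.753×10^-4 K/W
ΣR = 1.290×10^-4 + 2.421×10^-6 + 0.1382 + 1.753×10^-4 = 0.1385 K/W
Q = ΔT/ΣR = (504 K − 292.7 K)/0.1385 = 1530 W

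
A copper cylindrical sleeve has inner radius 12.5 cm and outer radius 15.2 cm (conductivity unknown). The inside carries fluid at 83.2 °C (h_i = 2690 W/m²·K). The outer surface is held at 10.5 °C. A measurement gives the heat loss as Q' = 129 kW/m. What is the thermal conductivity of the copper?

ΣR = ΔT/Q' = |83.2 − 10.5|/1.29×10^5 = 5.636×10^-4 m·K/W
Known resistances:
  R'_conv,in = 1/(2πr h) = 1/(2π·0.125·2690) = 4.733×10^-4 m·K/W
R_copper = ΣR − ΣR_known = 5.636×10^-4 − 4.733×10^-4 = 9.030×10^-5 m·K/W
ln(r₂/r₁)/(2πk) = 9.030×10^-5 ⇒ k = 0.1956/(2π·9.030×10^-5) = 345 W/m·K

k = 345 W/m·K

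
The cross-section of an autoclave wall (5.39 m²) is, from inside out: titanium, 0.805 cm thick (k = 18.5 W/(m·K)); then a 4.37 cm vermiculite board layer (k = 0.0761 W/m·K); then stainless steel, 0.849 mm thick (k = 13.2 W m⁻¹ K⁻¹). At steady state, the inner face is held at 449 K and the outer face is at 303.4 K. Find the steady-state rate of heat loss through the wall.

Q = 1370 W

Resistance network (inner→outer):
  R_titanium = L/(kA) = 0.00805/(18.5·5.39) = 8.073×10^-5 K/W
  R_vermiculite board = L/(kA) = 0.0437/(0.0761·5.39) = 0.1065 K/W
  R_stainless steel = L/(kA) = 8.49×10^-4/(13.2·5.39) = 1.193×10^-5 K/W
ΣR = 8.073×10^-5 + 0.1065 + 1.193×10^-5 = 0.1066 K/W
Q = ΔT/ΣR = (449 K − 303.4 K)/0.1066 = 1370 W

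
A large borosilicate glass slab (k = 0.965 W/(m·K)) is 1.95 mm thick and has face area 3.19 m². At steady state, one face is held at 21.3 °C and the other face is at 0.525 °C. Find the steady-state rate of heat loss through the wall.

Q = kA·ΔT/L = 0.965 × 3.19 × |21.3 °C − 0.525 °C| / 0.00195 = 32800 W

Q = 32.8 kW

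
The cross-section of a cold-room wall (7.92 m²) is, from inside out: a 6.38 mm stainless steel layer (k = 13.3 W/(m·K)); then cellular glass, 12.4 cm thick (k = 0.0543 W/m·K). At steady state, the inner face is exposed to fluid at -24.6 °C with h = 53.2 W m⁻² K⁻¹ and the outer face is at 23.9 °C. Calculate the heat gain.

Q = 167 W

Treat each layer as a resistance in series:
  R_conv,in = 1/(hA) = 1/(53.2·7.92) = 0.002373 K/W
  R_stainless steel = L/(kA) = 0.00638/(13.3·7.92) = 6.057×10^-5 K/W
  R_cellular glass = L/(kA) = 0.124/(0.0543·7.92) = 0.2883 K/W
ΣR = 0.002373 + 6.057×10^-5 + 0.2883 = 0.2907 K/W
Q = ΔT/ΣR = (-24.6 °C − 23.9 °C)/0.2907 = -167 W
(Negative Q ⇒ heat flows inward; heat gain = 167 W.)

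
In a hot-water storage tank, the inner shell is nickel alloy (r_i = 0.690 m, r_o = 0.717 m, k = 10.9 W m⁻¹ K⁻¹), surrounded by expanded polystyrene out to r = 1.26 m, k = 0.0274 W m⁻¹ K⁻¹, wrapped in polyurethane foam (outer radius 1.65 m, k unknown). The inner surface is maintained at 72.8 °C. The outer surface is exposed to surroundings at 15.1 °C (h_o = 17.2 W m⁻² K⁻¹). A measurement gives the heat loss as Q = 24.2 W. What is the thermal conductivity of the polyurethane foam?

ΣR = ΔT/Q = |72.8 − 15.1|/24.2 = 2.384 K/W
Known resistances:
  R_nickel alloy = (1/0.690 − 1/0.717)/(4πk) = 0.05458/(4π·10.9) = 3.984×10^-4 K/W
  R_expanded polystyrene = (1/0.717 − 1/1.26)/(4πk) = 0.6010/(4π·0.0274) = 1.746 K/W
  R_conv,out = 1/(4πr²h) = 1/(4π·1.65²·17.2) = 0.001699 K/W
R_polyurethane foam = ΣR − ΣR_known = 2.384 − 1.748 = 0.6360 K/W
(1/r₁−1/r₂)/(4πk) = 0.6360 ⇒ k = 0.1876/(4π·0.6360) = 0.0235 W/m·K

k = 0.0235 W/m·K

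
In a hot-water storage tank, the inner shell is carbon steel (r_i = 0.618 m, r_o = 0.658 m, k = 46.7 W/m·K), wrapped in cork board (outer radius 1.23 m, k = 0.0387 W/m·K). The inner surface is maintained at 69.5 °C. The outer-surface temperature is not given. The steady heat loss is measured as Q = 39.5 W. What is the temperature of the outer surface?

Series resistances:
  R_carbon steel = (1/0.618 − 1/0.658)/(4πk) = 0.09837/(4π·46.7) = 1.676×10^-4 K/W
  R_cork board = (1/0.658 − 1/1.23)/(4πk) = 0.7067/(4π·0.0387) = 1.453 K/W
ΣR = 1.453 K/W
ΔT = Q·ΣR = 39.5 × 1.453 = 57.39 K
Heat flows outward, so T_out = T_in − ΔT = 69.5 − 57.39 = 12.1 °C

T_out = 12.1 °C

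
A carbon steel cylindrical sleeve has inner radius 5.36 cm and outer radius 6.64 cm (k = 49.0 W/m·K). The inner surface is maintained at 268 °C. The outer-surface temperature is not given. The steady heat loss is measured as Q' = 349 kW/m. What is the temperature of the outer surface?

T_out = 25.2 °C

Series resistances:
  R'_carbon steel = ln(0.0664/0.0536)/(2πk) = 0.2141/(2π·49.0) = 6.956×10^-4 m·K/W
ΣR = 6.956×10^-4 m·K/W
ΔT = Q'·ΣR = 3.49×10^5 × 6.956×10^-4 = 242.8 K
Heat flows outward, so T_out = T_in − ΔT = 268 − 242.8 = 25.2 °C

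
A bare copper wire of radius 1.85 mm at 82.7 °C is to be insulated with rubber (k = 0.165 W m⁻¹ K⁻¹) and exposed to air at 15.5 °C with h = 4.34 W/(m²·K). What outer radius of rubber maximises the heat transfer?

For a cylinder, r_cr = k_ins/h = 0.165/4.34 = 0.0380 m = 3.80 cm

r_cr = 3.80 cm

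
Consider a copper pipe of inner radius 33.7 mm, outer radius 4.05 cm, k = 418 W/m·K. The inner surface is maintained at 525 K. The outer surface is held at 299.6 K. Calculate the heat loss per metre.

Q' = 3220 kW/m

Q' = 2πk·ΔT/ln(r₂/r₁) = 2π × 418 × 225.4 / ln(0.0405/0.0337) = 3.22×10^6 W/m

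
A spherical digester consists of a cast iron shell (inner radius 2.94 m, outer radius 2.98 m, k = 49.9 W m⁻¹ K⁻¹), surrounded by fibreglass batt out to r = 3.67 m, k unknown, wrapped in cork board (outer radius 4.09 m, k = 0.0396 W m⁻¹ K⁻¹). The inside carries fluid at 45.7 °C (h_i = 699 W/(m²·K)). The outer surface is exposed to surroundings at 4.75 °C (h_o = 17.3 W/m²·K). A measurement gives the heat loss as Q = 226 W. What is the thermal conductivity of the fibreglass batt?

ΣR = ΔT/Q = |45.7 − 4.75|/226 = 0.1812 K/W
Known resistances:
  R_conv,in = 1/(4πr²h) = 1/(4π·2.94²·699) = 1.317×10^-5 K/W
  R_cast iron = (1/2.94 − 1/2.98)/(4πk) = 0.004566/(4π·49.9) = 7.281×10^-6 K/W
  R_cork board = (1/3.67 − 1/4.09)/(4πk) = 0.02798/(4π·0.0396) = 0.05623 K/W
  R_conv,out = 1/(4πr²h) = 1/(4π·4.09²·17.3) = 2.750×10^-4 K/W
R_fibreglass batt = ΣR − ΣR_known = 0.1812 − 0.05653 = 0.1247 K/W
(1/r₁−1/r₂)/(4πk) = 0.1247 ⇒ k = 0.06309/(4π·0.1247) = 0.0403 W/m·K

k = 0.0403 W/m·K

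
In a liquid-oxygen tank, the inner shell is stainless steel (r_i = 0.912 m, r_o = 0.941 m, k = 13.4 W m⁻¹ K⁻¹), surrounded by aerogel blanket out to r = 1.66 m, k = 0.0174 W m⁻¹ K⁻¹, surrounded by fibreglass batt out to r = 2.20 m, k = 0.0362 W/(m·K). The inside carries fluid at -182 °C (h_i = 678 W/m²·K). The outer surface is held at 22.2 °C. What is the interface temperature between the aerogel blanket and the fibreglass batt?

Resistance network (inner→outer):
  R_conv,in = 1/(4πr²h) = 1/(4π·0.912²·678) = 1.411×10^-4 K/W
  R_stainless steel = (1/0.912 − 1/0.941)/(4πk) = 0.03379/(4π·13.4) = 2.007×10^-4 K/W
  R_aerogel blanket = (1/0.941 − 1/1.66)/(4πk) = 0.4603/(4π·0.0174) = 2.105 K/W
  R_fibreglass batt = (1/1.66 − 1/2.20)/(4πk) = 0.1479/(4π·0.0362) = 0.3250 K/W
ΣR = 1.411×10^-4 + 2.007×10^-4 + 2.105 + 0.3250 = 2.430 K/W
Q = ΔT/ΣR = (-182 °C − 22.2 °C)/2.430 = -84.03 W
From the inner boundary to the aerogel blanket/fibreglass batt interface, ΣR_partial = 2.105 K/W.
T_interface = T_in − Q·ΣR_partial = -182 °C − (-84.03)(2.105) = -5.1 °C

T = -5.1 °C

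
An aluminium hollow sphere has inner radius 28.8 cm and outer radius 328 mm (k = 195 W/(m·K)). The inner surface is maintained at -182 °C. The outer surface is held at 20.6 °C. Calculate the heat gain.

Q = 4πk·ΔT/(1/r₁ − 1/r₂) = 4π × 195 × 202.6 / (1/0.288 − 1/0.328) = 1.17×10^6 W

Q = 1170 kW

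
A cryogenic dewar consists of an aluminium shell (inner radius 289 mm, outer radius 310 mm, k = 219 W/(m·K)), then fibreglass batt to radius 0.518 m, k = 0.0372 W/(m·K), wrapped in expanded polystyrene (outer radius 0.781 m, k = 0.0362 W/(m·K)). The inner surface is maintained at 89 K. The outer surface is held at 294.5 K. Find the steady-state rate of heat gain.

Q = 48.9 W

Treat each layer as a resistance in series:
  R_aluminium = (1/0.289 − 1/0.310)/(4πk) = 0.2344/(4π·219) = 8.517×10^-5 K/W
  R_fibreglass batt = (1/0.310 − 1/0.518)/(4πk) = 1.295/(4π·0.0372) = 2.771 K/W
  R_expanded polystyrene = (1/0.518 − 1/0.781)/(4πk) = 0.6501/(4π·0.0362) = 1.429 K/W
ΣR = 8.517×10^-5 + 2.771 + 1.429 = 4.200 K/W
Q = ΔT/ΣR = (89 K − 294.5 K)/4.200 = -48.9 W
(Negative Q ⇒ heat flows inward; heat gain = 48.9 W.)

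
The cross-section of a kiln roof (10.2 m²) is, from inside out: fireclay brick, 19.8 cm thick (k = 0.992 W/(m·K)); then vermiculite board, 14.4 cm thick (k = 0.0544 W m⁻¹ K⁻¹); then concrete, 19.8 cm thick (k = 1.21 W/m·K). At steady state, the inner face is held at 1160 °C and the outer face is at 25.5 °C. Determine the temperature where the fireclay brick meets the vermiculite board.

T = 1085 °C

Series thermal resistances, inner to outer:
  R_fireclay brick = L/(kA) = 0.198/(0.992·10.2) = 0.01957 K/W
  R_vermiculite board = L/(kA) = 0.144/(0.0544·10.2) = 0.2595 K/W
  R_concrete = L/(kA) = 0.198/(1.21·10.2) = 0.01604 K/W
ΣR = 0.01957 + 0.2595 + 0.01604 = 0.2951 K/W
Q = ΔT/ΣR = (1160 °C − 25.5 °C)/0.2951 = 3844 W
From the inner boundary to the fireclay brick/vermiculite board interface, ΣR_partial = 0.01957 K/W.
T_interface = T_in − Q·ΣR_partial = 1160 °C − (3844)(0.01957) = 1085 °C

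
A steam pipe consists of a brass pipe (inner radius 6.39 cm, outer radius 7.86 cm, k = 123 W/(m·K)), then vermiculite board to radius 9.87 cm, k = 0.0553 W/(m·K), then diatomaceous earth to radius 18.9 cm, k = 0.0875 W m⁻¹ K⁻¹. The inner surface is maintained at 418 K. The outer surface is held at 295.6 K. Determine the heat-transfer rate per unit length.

Q' = 66.6 W/m

Treat each layer as a resistance in series:
  R'_brass = ln(0.0786/0.0639)/(2πk) = 0.2071/(2π·123) = 2.679×10^-4 m·K/W
  R'_vermiculite board = ln(0.0987/0.0786)/(2πk) = 0.2277/(2π·0.0553) = 0.6554 m·K/W
  R'_diatomaceous earth = ln(0.189/0.0987)/(2πk) = 0.6497/(2π·0.0875) = 1.182 m·K/W
ΣR = 2.679×10^-4 + 0.6554 + 1.182 = 1.838 m·K/W
Q' = ΔT/ΣR = (418 K − 295.6 K)/1.838 = 66.6 W/m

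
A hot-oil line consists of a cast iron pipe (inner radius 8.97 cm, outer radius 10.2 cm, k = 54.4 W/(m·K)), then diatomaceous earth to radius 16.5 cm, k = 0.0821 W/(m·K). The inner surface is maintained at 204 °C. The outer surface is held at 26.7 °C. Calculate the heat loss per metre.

Q' = 190 W/m

Series thermal resistances, inner to outer:
  R'_cast iron = ln(0.102/0.0897)/(2πk) = 0.1285/(2π·54.4) = 3.760×10^-4 m·K/W
  R'_diatomaceous earth = ln(0.165/0.102)/(2πk) = 0.4810/(2π·0.0821) = 0.9324 m·K/W
ΣR = 3.760×10^-4 + 0.9324 = 0.9328 m·K/W
Q' = ΔT/ΣR = (204 °C − 26.7 °C)/0.9328 = 190 W/m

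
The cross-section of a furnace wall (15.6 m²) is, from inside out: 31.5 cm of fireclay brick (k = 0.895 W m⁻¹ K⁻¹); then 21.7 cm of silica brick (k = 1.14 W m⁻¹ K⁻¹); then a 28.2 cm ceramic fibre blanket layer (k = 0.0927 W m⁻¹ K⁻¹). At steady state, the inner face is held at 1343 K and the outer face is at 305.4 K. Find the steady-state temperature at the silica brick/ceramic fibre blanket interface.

Series thermal resistances, inner to outer:
  R_fireclay brick = L/(kA) = 0.315/(0.895·15.6) = 0.02256 K/W
  R_silica brick = L/(kA) = 0.217/(1.14·15.6) = 0.01220 K/W
  R_ceramic fibre blanket = L/(kA) = 0.282/(0.0927·15.6) = 0.1950 K/W
ΣR = 0.02256 + 0.01220 + 0.1950 = 0.2298 K/W
Q = ΔT/ΣR = (1343 K − 305.4 K)/0.2298 = 4515 W
From the inner boundary to the silica brick/ceramic fibre blanket interface, ΣR_partial = 0.03476 K/W.
T_interface = T_in − Q·ΣR_partial = 1343 K − (4515)(0.03476) = 1186 K

T = 1186 K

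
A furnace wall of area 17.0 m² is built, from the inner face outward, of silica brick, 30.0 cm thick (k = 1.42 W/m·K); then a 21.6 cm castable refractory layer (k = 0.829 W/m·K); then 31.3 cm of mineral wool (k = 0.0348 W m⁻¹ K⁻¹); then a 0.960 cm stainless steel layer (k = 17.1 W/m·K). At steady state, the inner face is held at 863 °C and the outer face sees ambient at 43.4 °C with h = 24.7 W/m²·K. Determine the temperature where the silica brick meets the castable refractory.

T = 845 °C

Treat each layer as a resistance in series:
  R_silica brick = L/(kA) = 0.300/(1.42·17.0) = 0.01243 K/W
  R_castable refractory = L/(kA) = 0.216/(0.829·17.0) = 0.01533 K/W
  R_mineral wool = L/(kA) = 0.313/(0.0348·17.0) = 0.5291 K/W
  R_stainless steel = L/(kA) = 0.00960/(17.1·17.0) = 3.302×10^-5 K/W
  R_conv,out = 1/(hA) = 1/(24.7·17.0) = 0.002382 K/W
ΣR = 0.01243 + 0.01533 + 0.5291 + 3.302×10^-5 + 0.002382 = 0.5593 K/W
Q = ΔT/ΣR = (863 °C − 43.4 °C)/0.5593 = 1465 W
From the inner boundary to the silica brick/castable refractory interface, ΣR_partial = 0.01243 K/W.
T_interface = T_in − Q·ΣR_partial = 863 °C − (1465)(0.01243) = 845 °C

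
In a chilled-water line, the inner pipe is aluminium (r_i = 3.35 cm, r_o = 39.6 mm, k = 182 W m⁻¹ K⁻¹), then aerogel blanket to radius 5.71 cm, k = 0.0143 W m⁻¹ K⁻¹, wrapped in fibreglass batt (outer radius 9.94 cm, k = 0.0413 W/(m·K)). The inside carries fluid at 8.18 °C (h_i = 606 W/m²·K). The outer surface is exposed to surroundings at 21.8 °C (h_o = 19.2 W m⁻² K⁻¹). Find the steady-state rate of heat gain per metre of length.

Series thermal resistances, inner to outer:
  R'_conv,in = 1/(2πr h) = 1/(2π·0.0335·606) = 0.007840 m·K/W
  R'_aluminium = ln(0.0396/0.0335)/(2πk) = 0.1673/(2π·182) = 1.463×10^-4 m·K/W
  R'_aerogel blanket = ln(0.0571/0.0396)/(2πk) = 0.3660/(2π·0.0143) = 4.073 m·K/W
  R'_fibreglass batt = ln(0.0994/0.0571)/(2πk) = 0.5543/(2π·0.0413) = 2.136 m·K/W
  R'_conv,out = 1/(2πr h) = 1/(2π·0.0994·19.2) = 0.08339 m·K/W
ΣR = 0.007840 + 1.463×10^-4 + 4.073 + 2.136 + 0.08339 = 6.300 m·K/W
Q' = ΔT/ΣR = (8.18 °C − 21.8 °C)/6.300 = -2.16 W/m
(Negative Q' ⇒ heat flows inward; heat gain = 2.16 W/m.)

Q' = 2.16 W/m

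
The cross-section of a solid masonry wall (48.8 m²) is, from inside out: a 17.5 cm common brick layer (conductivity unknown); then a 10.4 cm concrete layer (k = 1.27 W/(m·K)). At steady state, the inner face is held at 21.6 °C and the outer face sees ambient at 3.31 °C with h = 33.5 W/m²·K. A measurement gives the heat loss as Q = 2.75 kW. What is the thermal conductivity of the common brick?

ΣR = ΔT/Q = |21.6 − 3.31|/2750 = 0.006651 K/W
Known resistances:
  R_concrete = L/(kA) = 0.104/(1.27·48.8) = 0.001678 K/W
  R_conv,out = 1/(hA) = 1/(33.5·48.8) = 6.117×10^-4 K/W
R_common brick = ΣR − ΣR_known = 0.006651 − 0.002290 = 0.004361 K/W
L/(kA) = 0.004361 ⇒ k = 0.175/(0.004361·48.8) = 0.822 W/m·K

k = 0.822 W/m·K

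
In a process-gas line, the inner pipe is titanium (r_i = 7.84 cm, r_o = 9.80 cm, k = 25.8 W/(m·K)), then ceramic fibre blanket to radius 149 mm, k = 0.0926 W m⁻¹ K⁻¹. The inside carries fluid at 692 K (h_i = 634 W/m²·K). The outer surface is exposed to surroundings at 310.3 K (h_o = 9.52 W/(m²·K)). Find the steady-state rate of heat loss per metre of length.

Resistance network (inner→outer):
  R'_conv,in = 1/(2πr h) = 1/(2π·0.0784·634) = 0.003202 m·K/W
  R'_titanium = ln(0.0980/0.0784)/(2πk) = 0.2231/(2π·25.8) = 0.001377 m·K/W
  R'_ceramic fibre blanket = ln(0.149/0.0980)/(2πk) = 0.4190/(2π·0.0926) = 0.7201 m·K/W
  R'_conv,out = 1/(2πr h) = 1/(2π·0.149·9.52) = 0.1122 m·K/W
ΣR = 0.003202 + 0.001377 + 0.7201 + 0.1122 = 0.8369 m·K/W
Q' = ΔT/ΣR = (692 K − 310.3 K)/0.8369 = 456 W/m

Q' = 456 W/m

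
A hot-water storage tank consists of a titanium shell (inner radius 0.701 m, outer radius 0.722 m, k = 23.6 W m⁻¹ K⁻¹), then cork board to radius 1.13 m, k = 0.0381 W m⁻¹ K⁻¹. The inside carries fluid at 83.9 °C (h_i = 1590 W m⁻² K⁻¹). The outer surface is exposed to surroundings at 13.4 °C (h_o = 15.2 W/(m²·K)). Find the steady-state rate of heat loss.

Q = 67.2 W

Resistance network (inner→outer):
  R_conv,in = 1/(4πr²h) = 1/(4π·0.701²·1590) = 1.018×10^-4 K/W
  R_titanium = (1/0.701 − 1/0.722)/(4πk) = 0.04149/(4π·23.6) = 1.399×10^-4 K/W
  R_cork board = (1/0.722 − 1/1.13)/(4πk) = 0.5001/(4π·0.0381) = 1.045 K/W
  R_conv,out = 1/(4πr²h) = 1/(4π·1.13²·15.2) = 0.004100 K/W
ΣR = 1.018×10^-4 + 1.399×10^-4 + 1.045 + 0.004100 = 1.049 K/W
Q = ΔT/ΣR = (83.9 °C − 13.4 °C)/1.049 = 67.2 W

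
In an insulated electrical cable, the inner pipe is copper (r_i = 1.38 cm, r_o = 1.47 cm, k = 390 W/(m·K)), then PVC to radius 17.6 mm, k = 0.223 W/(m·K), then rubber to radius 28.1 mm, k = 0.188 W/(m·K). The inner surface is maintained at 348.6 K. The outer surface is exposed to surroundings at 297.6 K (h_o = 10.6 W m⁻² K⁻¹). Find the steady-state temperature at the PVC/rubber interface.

T = 342.4 K

Series thermal resistances, inner to outer:
  R'_copper = ln(0.0147/0.0138)/(2πk) = 0.06318/(2π·390) = 2.578×10^-5 m·K/W
  R'_PVC = ln(0.0176/0.0147)/(2πk) = 0.1801/(2π·0.223) = 0.1285 m·K/W
  R'_rubber = ln(0.0281/0.0176)/(2πk) = 0.4679/(2π·0.188) = 0.3961 m·K/W
  R'_conv,out = 1/(2πr h) = 1/(2π·0.0281·10.6) = 0.5343 m·K/W
ΣR = 2.578×10^-5 + 0.1285 + 0.3961 + 0.5343 = 1.059 m·K/W
Q' = ΔT/ΣR = (348.6 K − 297.6 K)/1.059 = 48.16 W/m
From the inner boundary to the PVC/rubber interface, ΣR_partial = 0.1285 m·K/W.
T_interface = T_in − Q'·ΣR_partial = 348.6 K − (48.16)(0.1285) = 342.4 K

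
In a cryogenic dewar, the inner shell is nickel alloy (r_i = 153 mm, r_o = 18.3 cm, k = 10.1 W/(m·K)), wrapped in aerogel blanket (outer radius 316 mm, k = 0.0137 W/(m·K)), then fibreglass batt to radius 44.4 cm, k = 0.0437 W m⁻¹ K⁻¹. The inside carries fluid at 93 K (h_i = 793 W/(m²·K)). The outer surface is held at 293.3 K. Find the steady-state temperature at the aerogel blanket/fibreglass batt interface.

T = 271.2 K

Treat each layer as a resistance in series:
  R_conv,in = 1/(4πr²h) = 1/(4π·0.153²·793) = 0.004287 K/W
  R_nickel alloy = (1/0.153 − 1/0.183)/(4πk) = 1.071/(4π·10.1) = 0.008442 K/W
  R_aerogel blanket = (1/0.183 − 1/0.316)/(4πk) = 2.300/(4π·0.0137) = 13.36 K/W
  R_fibreglass batt = (1/0.316 − 1/0.444)/(4πk) = 0.9123/(4π·0.0437) = 1.661 K/W
ΣR = 0.004287 + 0.008442 + 13.36 + 1.661 = 15.03 K/W
Q = ΔT/ΣR = (93 K − 293.3 K)/15.03 = -13.33 W
From the inner boundary to the aerogel blanket/fibreglass batt interface, ΣR_partial = 13.37 K/W.
T_interface = T_in − Q·ΣR_partial = 93 K − (-13.33)(13.37) = 271.2 K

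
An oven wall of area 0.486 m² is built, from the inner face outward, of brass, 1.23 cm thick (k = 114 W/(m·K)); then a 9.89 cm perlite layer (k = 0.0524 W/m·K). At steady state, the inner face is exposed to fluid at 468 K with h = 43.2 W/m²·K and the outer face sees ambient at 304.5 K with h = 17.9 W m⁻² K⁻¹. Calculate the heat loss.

Q = 40.4 W

Treat each layer as a resistance in series:
  R_conv,in = 1/(hA) = 1/(43.2·0.486) = 0.04763 K/W
  R_brass = L/(kA) = 0.0123/(114·0.486) = 2.220×10^-4 K/W
  R_perlite = L/(kA) = 0.0989/(0.0524·0.486) = 3.884 K/W
  R_conv,out = 1/(hA) = 1/(17.9·0.486) = 0.1150 K/W
ΣR = 0.04763 + 2.220×10^-4 + 3.884 + 0.1150 = 4.047 K/W
Q = ΔT/ΣR = (468 K − 304.5 K)/4.047 = 40.4 W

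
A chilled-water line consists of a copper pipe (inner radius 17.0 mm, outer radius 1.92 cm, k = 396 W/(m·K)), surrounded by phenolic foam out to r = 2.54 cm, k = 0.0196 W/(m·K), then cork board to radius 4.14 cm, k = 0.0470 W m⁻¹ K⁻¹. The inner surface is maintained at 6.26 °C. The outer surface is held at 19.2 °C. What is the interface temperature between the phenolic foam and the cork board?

T = 13.7 °C

Treat each layer as a resistance in series:
  R'_copper = ln(0.0192/0.0170)/(2πk) = 0.1217/(2π·396) = 4.891×10^-5 m·K/W
  R'_phenolic foam = ln(0.0254/0.0192)/(2πk) = 0.2798/(2π·0.0196) = 2.272 m·K/W
  R'_cork board = ln(0.0414/0.0254)/(2πk) = 0.4885/(2π·0.0470) = 1.654 m·K/W
ΣR = 4.891×10^-5 + 2.272 + 1.654 = 3.926 m·K/W
Q' = ΔT/ΣR = (6.26 °C − 19.2 °C)/3.926 = -3.296 W/m
From the inner boundary to the phenolic foam/cork board interface, ΣR_partial = 2.272 m·K/W.
T_interface = T_in − Q'·ΣR_partial = 6.26 °C − (-3.296)(2.272) = 13.7 °C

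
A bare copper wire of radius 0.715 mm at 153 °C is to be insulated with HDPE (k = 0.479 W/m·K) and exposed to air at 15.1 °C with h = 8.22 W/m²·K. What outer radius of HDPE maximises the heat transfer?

For a cylinder, r_cr = k_ins/h = 0.479/8.22 = 0.0583 m = 5.83 cm

r_cr = 5.83 cm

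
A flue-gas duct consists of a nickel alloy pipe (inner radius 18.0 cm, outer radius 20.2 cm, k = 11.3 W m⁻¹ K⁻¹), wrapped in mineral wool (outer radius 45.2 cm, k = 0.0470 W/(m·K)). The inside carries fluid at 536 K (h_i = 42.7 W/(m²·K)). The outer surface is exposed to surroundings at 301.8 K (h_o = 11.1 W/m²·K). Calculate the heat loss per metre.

Q' = 84.2 W/m

Series thermal resistances, inner to outer:
  R'_conv,in = 1/(2πr h) = 1/(2π·0.180·42.7) = 0.02071 m·K/W
  R'_nickel alloy = ln(0.202/0.180)/(2πk) = 0.1153/(2π·11.3) = 0.001624 m·K/W
  R'_mineral wool = ln(0.452/0.202)/(2πk) = 0.8054/(2π·0.0470) = 2.727 m·K/W
  R'_conv,out = 1/(2πr h) = 1/(2π·0.452·11.1) = 0.03172 m·K/W
ΣR = 0.02071 + 0.001624 + 2.727 + 0.03172 = 2.781 m·K/W
Q' = ΔT/ΣR = (536 K − 301.8 K)/2.781 = 84.2 W/m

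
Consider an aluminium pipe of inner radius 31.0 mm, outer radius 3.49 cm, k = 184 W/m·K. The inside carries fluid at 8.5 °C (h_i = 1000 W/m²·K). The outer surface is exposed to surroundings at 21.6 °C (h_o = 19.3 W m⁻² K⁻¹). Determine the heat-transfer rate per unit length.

Q' = 54.2 W/m

Series thermal resistances, inner to outer:
  R'_conv,in = 1/(2πr h) = 1/(2π·0.0310·1000) = 0.005134 m·K/W
  R'_aluminium = ln(0.0349/0.0310)/(2πk) = 0.1185/(2π·184) = 1.025×10^-4 m·K/W
  R'_conv,out = 1/(2πr h) = 1/(2π·0.0349·19.3) = 0.2363 m·K/W
ΣR = 0.005134 + 1.025×10^-4 + 0.2363 = 0.2415 m·K/W
Q' = ΔT/ΣR = (8.5 °C − 21.6 °C)/0.2415 = -54.2 W/m
(Negative Q' ⇒ heat flows inward; heat gain = 54.2 W/m.)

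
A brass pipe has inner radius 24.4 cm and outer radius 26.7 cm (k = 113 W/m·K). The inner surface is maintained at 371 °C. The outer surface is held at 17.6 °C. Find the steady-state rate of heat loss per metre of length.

Q' = 2πk·ΔT/ln(r₂/r₁) = 2π × 113 × 353.4 / ln(0.267/0.244) = 2.79×10^6 W/m

Q' = 2.79×10^6 W/m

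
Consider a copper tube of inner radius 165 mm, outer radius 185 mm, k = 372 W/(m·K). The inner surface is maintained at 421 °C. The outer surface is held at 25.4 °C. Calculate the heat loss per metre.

Q' = 8.08×10^6 W/m

Q' = 2πk·ΔT/ln(r₂/r₁) = 2π × 372 × 395.6 / ln(0.185/0.165) = 8.08×10^6 W/m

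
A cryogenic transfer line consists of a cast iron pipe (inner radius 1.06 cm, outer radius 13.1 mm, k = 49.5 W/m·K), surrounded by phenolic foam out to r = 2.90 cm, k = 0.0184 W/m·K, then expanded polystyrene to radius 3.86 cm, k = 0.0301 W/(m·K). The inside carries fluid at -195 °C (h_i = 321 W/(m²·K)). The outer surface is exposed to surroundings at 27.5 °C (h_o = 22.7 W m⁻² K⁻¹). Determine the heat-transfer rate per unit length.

Q' = 25.8 W/m

Treat each layer as a resistance in series:
  R'_conv,in = 1/(2πr h) = 1/(2π·0.0106·321) = 0.04677 m·K/W
  R'_cast iron = ln(0.0131/0.0106)/(2πk) = 0.2118/(2π·49.5) = 6.809×10^-4 m·K/W
  R'_phenolic foam = ln(0.0290/0.0131)/(2πk) = 0.7947/(2π·0.0184) = 6.874 m·K/W
  R'_expanded polystyrene = ln(0.0386/0.0290)/(2πk) = 0.2860/(2π·0.0301) = 1.512 m·K/W
  R'_conv,out = 1/(2πr h) = 1/(2π·0.0386·22.7) = 0.1816 m·K/W
ΣR = 0.04677 + 6.809×10^-4 + 6.874 + 1.512 + 0.1816 = 8.615 m·K/W
Q' = ΔT/ΣR = (-195 °C − 27.5 °C)/8.615 = -25.8 W/m
(Negative Q' ⇒ heat flows inward; heat gain = 25.8 W/m.)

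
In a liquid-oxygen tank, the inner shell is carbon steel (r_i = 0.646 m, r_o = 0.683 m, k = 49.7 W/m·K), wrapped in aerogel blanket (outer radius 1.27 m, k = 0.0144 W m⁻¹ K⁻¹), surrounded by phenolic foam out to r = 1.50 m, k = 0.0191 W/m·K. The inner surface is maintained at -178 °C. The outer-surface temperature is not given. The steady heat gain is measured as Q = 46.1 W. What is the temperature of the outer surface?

Series resistances:
  R_carbon steel = (1/0.646 − 1/0.683)/(4πk) = 0.08386/(4π·49.7) = 1.343×10^-4 K/W
  R_aerogel blanket = (1/0.683 − 1/1.27)/(4πk) = 0.6767/(4π·0.0144) = 3.740 K/W
  R_phenolic foam = (1/1.27 − 1/1.50)/(4πk) = 0.1207/(4π·0.0191) = 0.5030 K/W
ΣR = 4.243 K/W
ΔT = Q·ΣR = 46.1 × 4.243 = 195.6 K
Heat flows inward, so T_out = T_in + ΔT = -178 + 195.6 = 17.6 °C

T_out = 17.6 °C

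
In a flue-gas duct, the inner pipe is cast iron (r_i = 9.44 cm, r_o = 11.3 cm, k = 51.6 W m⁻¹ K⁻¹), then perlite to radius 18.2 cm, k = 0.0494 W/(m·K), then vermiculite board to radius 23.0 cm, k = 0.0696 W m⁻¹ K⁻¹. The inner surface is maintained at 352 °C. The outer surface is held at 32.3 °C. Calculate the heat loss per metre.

Q' = 154 W/m

Resistance network (inner→outer):
  R'_cast iron = ln(0.113/0.0944)/(2πk) = 0.1798/(2π·51.6) = 5.547×10^-4 m·K/W
  R'_perlite = ln(0.182/0.113)/(2πk) = 0.4766/(2π·0.0494) = 1.536 m·K/W
  R'_vermiculite board = ln(0.230/0.182)/(2πk) = 0.2341/(2π·0.0696) = 0.5353 m·K/W
ΣR = 5.547×10^-4 + 1.536 + 0.5353 = 2.072 m·K/W
Q' = ΔT/ΣR = (352 °C − 32.3 °C)/2.072 = 154 W/m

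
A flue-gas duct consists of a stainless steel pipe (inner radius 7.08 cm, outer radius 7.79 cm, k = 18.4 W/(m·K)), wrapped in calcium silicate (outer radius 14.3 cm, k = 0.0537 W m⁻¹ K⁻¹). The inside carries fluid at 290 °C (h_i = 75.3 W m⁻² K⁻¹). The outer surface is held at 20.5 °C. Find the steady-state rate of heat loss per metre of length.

Series thermal resistances, inner to outer:
  R'_conv,in = 1/(2πr h) = 1/(2π·0.0708·75.3) = 0.02985 m·K/W
  R'_stainless steel = ln(0.0779/0.0708)/(2πk) = 0.09557/(2π·18.4) = 8.266×10^-4 m·K/W
  R'_calcium silicate = ln(0.143/0.0779)/(2πk) = 0.6074/(2π·0.0537) = 1.800 m·K/W
ΣR = 0.02985 + 8.266×10^-4 + 1.800 = 1.831 m·K/W
Q' = ΔT/ΣR = (290 °C − 20.5 °C)/1.831 = 147 W/m

Q' = 147 W/m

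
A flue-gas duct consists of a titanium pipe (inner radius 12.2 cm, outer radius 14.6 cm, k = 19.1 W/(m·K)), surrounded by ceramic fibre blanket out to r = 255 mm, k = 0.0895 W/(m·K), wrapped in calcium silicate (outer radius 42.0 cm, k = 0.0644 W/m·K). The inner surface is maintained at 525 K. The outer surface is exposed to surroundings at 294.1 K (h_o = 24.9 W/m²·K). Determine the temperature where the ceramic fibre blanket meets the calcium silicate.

Treat each layer as a resistance in series:
  R'_titanium = ln(0.146/0.122)/(2πk) = 0.1796/(2π·19.1) = 0.001496 m·K/W
  R'_ceramic fibre blanket = ln(0.255/0.146)/(2πk) = 0.5577/(2π·0.0895) = 0.9917 m·K/W
  R'_calcium silicate = ln(0.420/0.255)/(2πk) = 0.4990/(2π·0.0644) = 1.233 m·K/W
  R'_conv,out = 1/(2πr h) = 1/(2π·0.420·24.9) = 0.01522 m·K/W
ΣR = 0.001496 + 0.9917 + 1.233 + 0.01522 = 2.241 m·K/W
Q' = ΔT/ΣR = (525 K − 294.1 K)/2.241 = 103.0 W/m
From the inner boundary to the ceramic fibre blanket/calcium silicate interface, ΣR_partial = 0.9932 m·K/W.
T_interface = T_in − Q'·ΣR_partial = 525 K − (103.0)(0.9932) = 423 K

T = 423 K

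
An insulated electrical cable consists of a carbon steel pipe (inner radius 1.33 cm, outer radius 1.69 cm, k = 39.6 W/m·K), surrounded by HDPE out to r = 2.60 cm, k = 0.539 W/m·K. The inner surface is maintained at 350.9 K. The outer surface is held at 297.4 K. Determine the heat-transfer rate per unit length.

Q' = 417 W/m

Series thermal resistances, inner to outer:
  R'_carbon steel = ln(0.0169/0.0133)/(2πk) = 0.2395/(2π·39.6) = 9.628×10^-4 m·K/W
  R'_HDPE = ln(0.0260/0.0169)/(2πk) = 0.4308/(2π·0.539) = 0.1272 m·K/W
ΣR = 9.628×10^-4 + 0.1272 = 0.1282 m·K/W
Q' = ΔT/ΣR = (350.9 K − 297.4 K)/0.1282 = 417 W/m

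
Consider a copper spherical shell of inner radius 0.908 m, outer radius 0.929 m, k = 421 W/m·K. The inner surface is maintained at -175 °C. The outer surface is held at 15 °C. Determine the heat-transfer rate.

Q = 4πk·ΔT/(1/r₁ − 1/r₂) = 4π × 421 × 190 / (1/0.908 − 1/0.929) = 4.04×10^7 W

Q = 40400 kW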